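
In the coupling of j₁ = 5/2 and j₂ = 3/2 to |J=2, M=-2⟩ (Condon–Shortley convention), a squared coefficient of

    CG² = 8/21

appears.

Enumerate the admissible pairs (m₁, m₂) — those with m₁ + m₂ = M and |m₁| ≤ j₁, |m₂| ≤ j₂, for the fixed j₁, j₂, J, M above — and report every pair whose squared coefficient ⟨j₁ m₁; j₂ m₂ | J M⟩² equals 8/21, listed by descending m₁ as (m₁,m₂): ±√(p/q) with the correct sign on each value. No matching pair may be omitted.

Admissible pairs with m₁+m₂ = M = -2: (-5/2,1/2), (-3/2,-1/2), (-1/2,-3/2)
  (m₁,m₂)=(-1/2,-3/2): CG² = 1/7, CG = +√(1/7)
  (m₁,m₂)=(-3/2,-1/2): CG² = 8/21, CG = −√(8/21)   ← matches the target
  (m₁,m₂)=(-5/2,1/2): CG² = 10/21, CG = +√(10/21)
Pairs with CG² = 8/21: (-3/2,-1/2): −√(8/21)

(-3/2,-1/2): −√(8/21)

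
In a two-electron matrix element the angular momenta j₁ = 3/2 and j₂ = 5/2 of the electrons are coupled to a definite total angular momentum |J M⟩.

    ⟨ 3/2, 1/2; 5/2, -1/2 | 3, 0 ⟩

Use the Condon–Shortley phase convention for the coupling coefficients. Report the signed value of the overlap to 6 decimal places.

+0.447214

triangle: 1!·2!·4!/8! = 48/40320
(j±m)!: 2!·1!·2!·3!·3!·3! = 864
prefactor² = (2J+1)·Δ·N² = 36/5
  k=0: +1/(0!·1!·1!·2!·1!·2!) = 1/4
  k=1: −1/(1!·0!·0!·1!·2!·3!) = -1/12
Σ = 1/6  ⇒  CG² = 36/5·(1/6)² = 1/5
CG = +√(1/5) = +0.447214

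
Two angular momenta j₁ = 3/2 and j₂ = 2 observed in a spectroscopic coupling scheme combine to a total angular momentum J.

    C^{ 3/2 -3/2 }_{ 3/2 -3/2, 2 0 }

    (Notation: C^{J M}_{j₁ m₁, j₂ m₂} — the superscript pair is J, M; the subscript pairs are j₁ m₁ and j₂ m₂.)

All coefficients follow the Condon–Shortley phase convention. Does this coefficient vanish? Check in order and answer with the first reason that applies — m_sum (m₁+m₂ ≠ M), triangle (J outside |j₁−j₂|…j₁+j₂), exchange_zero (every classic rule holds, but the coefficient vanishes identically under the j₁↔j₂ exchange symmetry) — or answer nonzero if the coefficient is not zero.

nonzero

m-sum: m₁+m₂ = -3/2+0 = -3/2, M = -3/2  ✓
triangle: |j₁−j₂| = 1/2 ≤ J = 3/2 ≤ j₁+j₂ = 7/2  ✓
exchange: j₁≠j₂ or m₁≠m₂ — the exchange symmetry imposes no constraint here
value check: CG = +√(1/5) = +0.447214 ≠ 0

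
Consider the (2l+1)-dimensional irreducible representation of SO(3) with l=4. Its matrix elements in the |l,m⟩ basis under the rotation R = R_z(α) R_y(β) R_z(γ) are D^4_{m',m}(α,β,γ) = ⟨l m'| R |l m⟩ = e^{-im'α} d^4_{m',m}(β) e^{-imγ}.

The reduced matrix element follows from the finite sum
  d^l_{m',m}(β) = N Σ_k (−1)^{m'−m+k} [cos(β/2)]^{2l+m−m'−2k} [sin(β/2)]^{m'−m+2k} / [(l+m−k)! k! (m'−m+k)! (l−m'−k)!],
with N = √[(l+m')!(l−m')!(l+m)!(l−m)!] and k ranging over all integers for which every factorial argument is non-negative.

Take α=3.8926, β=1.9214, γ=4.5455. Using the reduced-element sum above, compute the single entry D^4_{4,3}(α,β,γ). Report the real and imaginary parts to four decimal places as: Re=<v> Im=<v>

First d^4_{4,3}(β=1.9214), then the phase factors e^{-i(4)α} and e^{-i(3)γ}:
With c≡cos(β/2)=0.572946 and s≡sin(β/2)=0.819593, N=[40320·1·5040·1]^{1/2}=14255.272709
Admissible k: 0..0 (factorial args all ≥0)
  k=0: (−1)^1·14255.2727/(5040)·0.5729^7·0.8196^1 = -0.046983
d^4_{4,3}(1.9214) = -0.046983
Attach z-rotation phases: D = e^{-i(4)(3.8926)}·(-0.046983)·e^{-i(3)(4.5455)} = +0.027991-0.037734i

Re=0.0280 Im=-0.0377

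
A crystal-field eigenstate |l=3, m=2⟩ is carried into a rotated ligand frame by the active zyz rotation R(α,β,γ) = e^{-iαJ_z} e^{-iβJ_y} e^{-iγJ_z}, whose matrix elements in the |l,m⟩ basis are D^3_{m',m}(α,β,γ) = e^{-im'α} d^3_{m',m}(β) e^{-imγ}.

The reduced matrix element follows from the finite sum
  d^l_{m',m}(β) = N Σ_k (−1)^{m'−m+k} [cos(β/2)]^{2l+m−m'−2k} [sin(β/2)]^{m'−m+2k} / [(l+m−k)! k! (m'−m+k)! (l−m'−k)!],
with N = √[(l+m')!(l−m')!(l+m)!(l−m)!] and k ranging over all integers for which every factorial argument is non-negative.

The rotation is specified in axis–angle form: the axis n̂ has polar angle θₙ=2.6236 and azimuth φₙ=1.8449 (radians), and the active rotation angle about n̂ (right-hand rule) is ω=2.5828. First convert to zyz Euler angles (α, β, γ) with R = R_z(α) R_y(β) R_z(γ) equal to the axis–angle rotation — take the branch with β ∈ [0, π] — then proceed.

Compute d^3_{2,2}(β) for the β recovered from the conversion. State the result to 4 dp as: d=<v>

Axis–angle → zyz. n̂ = (sinθₙcosφₙ, sinθₙsinφₙ, cosθₙ) = (-0.134026, +0.476653, -0.868815), ω = 2.5828.
R = I cosω + sinω [n̂]ₓ + (1−cosω) n̂n̂ᵀ gives
  R = [-0.814702, +0.342563, +0.467879; -0.578664, -0.428058, -0.694201; -0.037528, -0.836312, +0.546968]
β = atan2(√(R₁₃²+R₂₃²), R₃₃) = 0.992058; α = atan2(R₂₃, R₁₃) mod 2π = 5.305439; γ = atan2(R₃₂, −R₃₁) mod 2π = 4.757232
d^3_{2,2}(β=0.9921) via the finite sum:
c=cos(0.992058/2)=0.879480, s=sin(0.992058/2)=0.475937; N=√[120·1·120·1]=120.000000
Admissible k: 0..1 (factorial args all ≥0)
  k=0: (−1)^0·120.0000/(120)·0.8795^6·0.4759^0 = +0.462758
  k=1: (−1)^1·120.0000/(24)·0.8795^4·0.4759^2 = -0.677597
d^3_{2,2}(0.9921) = +0.462758 -0.677597 = -0.214838

d=-0.2148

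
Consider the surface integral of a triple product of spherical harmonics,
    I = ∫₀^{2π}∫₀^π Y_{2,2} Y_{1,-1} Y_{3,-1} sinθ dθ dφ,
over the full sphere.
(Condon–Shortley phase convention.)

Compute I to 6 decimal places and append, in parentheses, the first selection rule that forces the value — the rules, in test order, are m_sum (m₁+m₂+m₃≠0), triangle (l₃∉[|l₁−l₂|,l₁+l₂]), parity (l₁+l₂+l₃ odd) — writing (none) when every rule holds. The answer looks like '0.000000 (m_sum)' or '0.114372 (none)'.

Checks pass: Σm=0; 6 even; l₃=3∈[1,3].
(2·2+1)(2·1+1)(2·3+1) = 105
Δ: 0! 4! 2! / 7! → 1/105
sum: t=0:+1/4 = 1/4
3j²(2 1 3; 0 0 0) = Δ·Π!·Σ² = 3/35  (sign -1)
sum: t=0:+1/48 = 1/48
3j²(2 1 3; 2 -1 -1) = Δ·Π!·Σ² = 1/105  (sign +1)
combine: 4πI² = 105·3/35·1/105 = 3/35
take √, sign -1: I = -0.08258890
No selection rule forces the value: the integral is nonzero (none).

-0.082589 (none)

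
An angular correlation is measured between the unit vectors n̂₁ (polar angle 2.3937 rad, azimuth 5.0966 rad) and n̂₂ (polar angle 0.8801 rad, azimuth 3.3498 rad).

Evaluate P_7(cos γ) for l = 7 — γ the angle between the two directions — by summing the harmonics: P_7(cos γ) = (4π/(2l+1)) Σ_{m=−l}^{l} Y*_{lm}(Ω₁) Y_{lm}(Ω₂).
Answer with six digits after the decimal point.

Summing Y*_{l m}(θ₁,φ₁)·Y_{l m}(θ₂,φ₂) over m ∈ [−7, 7]; prefactor 4π/(2·7+1) = 0.837758:
  m=-7: Y*=-0.014701-0.030270i  Y=-0.009143+0.080318i  product +0.002566-0.000904i
  m=-6: Y*=-0.090963+0.100734i  Y=+0.079006-0.237174i  product +0.016705+0.029533i
  m=-5: Y*=+0.300224+0.109678i  Y=-0.215739+0.368411i  product -0.105177+0.086944i
  m=-4: Y*=-0.015578-0.458645i  Y=+0.252735-0.277924i  product -0.131405-0.111586i
  m=-3: Y*=-0.281008+0.124872i  Y=+0.009506-0.006853i  product -0.001816+0.003113i
  m=-2: Y*=-0.107294-0.103711i  Y=-0.329798+0.145863i  product +0.050513+0.018554i
  m=-1: Y*=-0.143730+0.355500i  Y=+0.147701-0.031205i  product -0.010136+0.056993i
  m=+0: Y*=-0.036062-0.000000i  Y=+0.320770+0.000000i  product -0.011568-0.000000i
  m=+1: Y*=+0.143730+0.355500i  Y=-0.147701-0.031205i  product -0.010136-0.056993i
  m=+2: Y*=-0.107294+0.103711i  Y=-0.329798-0.145863i  product +0.050513-0.018554i
  m=+3: Y*=+0.281008+0.124872i  Y=-0.009506-0.006853i  product -0.001816-0.003113i
  m=+4: Y*=-0.015578+0.458645i  Y=+0.252735+0.277924i  product -0.131405+0.111586i
  m=+5: Y*=-0.300224+0.109678i  Y=+0.215739+0.368411i  product -0.105177-0.086944i
  m=+6: Y*=-0.090963-0.100734i  Y=+0.079006+0.237174i  product +0.016705-0.029533i
  m=+7: Y*=+0.014701-0.030270i  Y=+0.009143+0.080318i  product +0.002566+0.000904i
Total Σ_m = -0.369068+0.000000i. Multiply by 0.837758: -0.309190+0.000000i. P_7(cos γ) = -0.309190

-0.309190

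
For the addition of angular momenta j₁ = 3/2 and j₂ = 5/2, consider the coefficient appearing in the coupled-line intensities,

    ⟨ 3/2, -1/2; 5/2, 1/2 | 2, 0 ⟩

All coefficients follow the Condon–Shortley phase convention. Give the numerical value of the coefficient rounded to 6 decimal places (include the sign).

j₁+j₂−J=2  J+j₁−j₂=1  J−j₁+j₂=3  j₁+j₂+J+1=7
(j₁±m₁, j₂±m₂, J±M) = (1,2,3,2,2,2)
P² = 8/7
sum k=1..2:
  [1] −1/2 = -1/2
  [2] +1/4 = 1/4
S = -1/4
C² = P²·S² = 1/14 ; C = -0.267261

-0.267261  (= −√(1/14))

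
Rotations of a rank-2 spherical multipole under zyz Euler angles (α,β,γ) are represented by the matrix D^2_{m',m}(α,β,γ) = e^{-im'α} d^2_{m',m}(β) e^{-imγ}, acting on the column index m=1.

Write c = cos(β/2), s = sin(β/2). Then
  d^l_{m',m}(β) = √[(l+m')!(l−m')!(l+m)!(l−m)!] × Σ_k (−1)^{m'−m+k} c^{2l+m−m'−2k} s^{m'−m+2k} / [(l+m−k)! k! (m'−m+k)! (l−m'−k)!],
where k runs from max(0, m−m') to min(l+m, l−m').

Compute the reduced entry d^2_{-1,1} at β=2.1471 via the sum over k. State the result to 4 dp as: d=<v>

d=-0.0694

d^2_{-1,1}(β=2.1471) via the finite sum:
With c≡cos(β/2)=0.477007 and s≡sin(β/2)=0.878899, N=[1·6·6·1]^{1/2}=6.000000
k: max(0,(1)−(-1))=2 … min(2+(1),2−(-1))=3
  k=2: (−1)^0·6.0000/(2)·0.4770^2·0.8789^2 = +0.527290
  k=3: (−1)^1·6.0000/(6)·0.4770^0·0.8789^4 = -0.596701
d^2_{-1,1}(2.1471) = +0.527290 -0.596701 = -0.069411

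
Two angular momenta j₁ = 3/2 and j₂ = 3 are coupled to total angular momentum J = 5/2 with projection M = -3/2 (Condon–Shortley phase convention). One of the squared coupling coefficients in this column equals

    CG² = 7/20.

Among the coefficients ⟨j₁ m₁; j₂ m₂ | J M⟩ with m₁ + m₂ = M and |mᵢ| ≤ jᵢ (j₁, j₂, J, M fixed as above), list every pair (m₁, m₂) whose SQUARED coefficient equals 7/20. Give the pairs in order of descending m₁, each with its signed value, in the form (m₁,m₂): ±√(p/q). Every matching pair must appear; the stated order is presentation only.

Admissible pairs with m₁+m₂ = M = -3/2: (-3/2,0), (-1/2,-1), (1/2,-2), (3/2,-3)
  (m₁,m₂)=(3/2,-3): CG² = 9/28, CG = +√(9/28)
  (m₁,m₂)=(1/2,-2): CG² = 1/14, CG = +√(1/14)
  (m₁,m₂)=(-1/2,-1): CG² = 7/20, CG = −√(7/20)   ← matches the target
  (m₁,m₂)=(-3/2,0): CG² = 9/35, CG = +√(9/35)
Pairs with CG² = 7/20: (-1/2,-1): −√(7/20)

(-1/2,-1): −√(7/20)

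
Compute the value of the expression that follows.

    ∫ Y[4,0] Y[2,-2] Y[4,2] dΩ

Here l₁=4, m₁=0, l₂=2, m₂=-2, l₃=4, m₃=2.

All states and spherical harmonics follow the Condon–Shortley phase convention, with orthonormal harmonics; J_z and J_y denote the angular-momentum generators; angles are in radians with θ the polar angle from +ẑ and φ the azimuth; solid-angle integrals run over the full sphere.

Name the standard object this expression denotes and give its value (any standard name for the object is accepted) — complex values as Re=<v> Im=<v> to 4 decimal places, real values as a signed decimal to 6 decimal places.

Gaunt coefficient, -0.190365

This is a Gaunt coefficient — the integral of a triple product of spherical harmonics over the sphere.
Rules hold: Σm=0, L=10 even, 2≤4≤6.
N = 9·5·9 = 405
Δ = 2!·6!·2!/11! = 1/13860
Racah Σ t=0..2: t=0:+1/192 t=1:−1/36 t=2:+1/192 = -5/288
⇒ 3j(4 2 4; 0 0 0)² = 20/693, sgn -1
Racah Σ t=0..0: t=0:+1/192 = 1/192
⇒ 3j(4 2 4; 0 -2 2)² = 3/77, sgn +1
4πI² = N·(3j₀)²·(3jₘ)² = 2700/5929
I = -1·√(0.455389/4π) = -0.19036462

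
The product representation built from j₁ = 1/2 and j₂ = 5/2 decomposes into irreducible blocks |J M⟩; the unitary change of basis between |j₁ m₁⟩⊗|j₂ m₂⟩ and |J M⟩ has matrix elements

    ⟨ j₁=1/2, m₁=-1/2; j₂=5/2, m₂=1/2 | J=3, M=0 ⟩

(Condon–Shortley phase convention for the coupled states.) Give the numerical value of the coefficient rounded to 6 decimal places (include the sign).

+√(1/2) = +0.707107

triangle: 0!×1!×5!/7! = 120/5040
(j±m)!: 0!×1!×3!×2!×3!×3! = 432
prefactor² = (2J+1)×Δ×N² = 72
  k=0: +1/(0!×0!×1!×3!×0!×2!) = 1/12
Σ = 1/12  ⇒  CG² = 72×(1/12)² = 1/2
CG = +√(1/2) = +0.707107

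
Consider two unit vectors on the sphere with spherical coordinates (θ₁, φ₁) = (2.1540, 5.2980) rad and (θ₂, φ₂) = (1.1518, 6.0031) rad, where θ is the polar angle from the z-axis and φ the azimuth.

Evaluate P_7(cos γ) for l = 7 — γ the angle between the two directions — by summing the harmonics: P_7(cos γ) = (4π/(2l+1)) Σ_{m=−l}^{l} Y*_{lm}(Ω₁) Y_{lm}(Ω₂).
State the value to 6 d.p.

-0.117335

Expand P_7 via completeness: Σ_{m} conj(Y_{7,m}) at Ω₁ times Y_{7,m} at Ω₂ —
  m=-7: Y*=0.11545 - 0.08123j  Y=-0.10087 + 0.24552j  product 0.00830 + 0.03654j
  m=-6: Y*=-0.32463 - 0.12669j  Y=-0.04843 + 0.43966j  product 0.07142 - 0.13659j
  m=-5: Y*=0.09271 + 0.42755j  Y=0.04558 + 0.26495j  product -0.10905 + 0.04405j
  m=-4: Y*=0.12894 - 0.13253j  Y=-0.07678 - 0.15876j  product -0.03094 - 0.01029j
  m=-3: Y*=0.24430 + 0.04598j  Y=-0.22547 - 0.25167j  product -0.04351 - 0.07185j
  m=-2: Y*=-0.12162 - 0.28800j  Y=0.03197 + 0.02005j  product 0.00189 - 0.01165j
  m=-1: Y*=0.07016 - 0.10578j  Y=0.32126 + 0.09241j  product 0.03231 - 0.02750j
  m=+0: Y*=-0.32937 + 0.00000j  Y=0.00273 + 0.00000j  product -0.00090 + 0.00000j
  m=+1: Y*=-0.07016 - 0.10578j  Y=-0.32126 + 0.09241j  product 0.03231 + 0.02750j
  m=+2: Y*=-0.12162 + 0.28800j  Y=0.03197 - 0.02005j  product 0.00189 + 0.01165j
  m=+3: Y*=-0.24430 + 0.04598j  Y=0.22547 - 0.25167j  product -0.04351 + 0.07185j
  m=+4: Y*=0.12894 + 0.13253j  Y=-0.07678 + 0.15876j  product -0.03094 + 0.01029j
  m=+5: Y*=-0.09271 + 0.42755j  Y=-0.04558 + 0.26495j  product -0.10905 - 0.04405j
  m=+6: Y*=-0.32463 + 0.12669j  Y=-0.04843 - 0.43966j  product 0.07142 + 0.13659j
  m=+7: Y*=-0.11545 - 0.08123j  Y=0.10087 + 0.24552j  product 0.00830 - 0.03654j
Total Σ_m = -0.14006 - 0.00000j. Multiply by 0.837758: -0.11734 - 0.00000j. P_7(cos γ) = -0.117335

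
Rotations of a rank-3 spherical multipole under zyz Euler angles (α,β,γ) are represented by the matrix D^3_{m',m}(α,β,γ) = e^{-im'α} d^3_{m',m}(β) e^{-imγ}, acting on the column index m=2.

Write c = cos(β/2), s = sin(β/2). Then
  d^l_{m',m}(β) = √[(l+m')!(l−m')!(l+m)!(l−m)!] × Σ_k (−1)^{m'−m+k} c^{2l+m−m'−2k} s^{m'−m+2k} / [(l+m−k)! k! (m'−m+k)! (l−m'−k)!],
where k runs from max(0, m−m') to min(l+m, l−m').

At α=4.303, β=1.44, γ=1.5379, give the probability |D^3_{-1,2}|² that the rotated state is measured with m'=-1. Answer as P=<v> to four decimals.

P=0.2248

D^3_{-1,2}(4.3030,1.4400,1.5379) = e^{-i·-1·4.3030}·d^3_{-1,2}(1.4400)·e^{-i·2·1.5379}. Compute d first:
c=cos(1.440000/2)=0.751806, s=sin(1.440000/2)=0.659385; N=√[2·24·120·1]=75.894664
The bounds max(0,m−m')=3 and min(l+m,l−m')=4 give 2 terms
  k=3: (−1)^0·75.8947/(12)·0.7518^3·0.6594^3 = +0.770484
  k=4: (−1)^1·75.8947/(24)·0.7518^1·0.6594^5 = -0.296347
d^3_{-1,2}(1.4400) = +0.770484 -0.296347 = +0.474137
|D^3_{-1,2}|² = |d^3_{-1,2}(β)|² = (+0.474137)² = 0.224806 (the z-rotation phases have unit modulus)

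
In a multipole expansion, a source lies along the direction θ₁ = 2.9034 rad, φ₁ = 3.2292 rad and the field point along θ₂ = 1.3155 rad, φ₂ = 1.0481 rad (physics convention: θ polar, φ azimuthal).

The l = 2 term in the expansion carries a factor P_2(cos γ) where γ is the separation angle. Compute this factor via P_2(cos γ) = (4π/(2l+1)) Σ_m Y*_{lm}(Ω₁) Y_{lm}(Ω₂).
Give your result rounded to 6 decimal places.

-0.287660

Term-by-term m-sum for l=2 (normalisation 4π/5 = 2.513274):
  m=-2: (0.02117 + 0.00375j) × (-0.18139 - 0.31286j) = -0.00267 - 0.00730j  (running Σ = -0.00267 - 0.00730j)
  m=-1: (0.17645 + 0.01550j) × (0.09424 - 0.16356j) = 0.01916 - 0.02740j  (running Σ = 0.01650 - 0.03471j)
  m=0: (0.57811 + 0.00000j) × (-0.25505 + 0.00000j) = -0.14745 + 0.00000j  (running Σ = -0.13095 - 0.03471j)
  m=1: (-0.17645 + 0.01550j) × (-0.09424 - 0.16356j) = 0.01916 + 0.02740j  (running Σ = -0.11179 - 0.00730j)
  m=2: (0.02117 - 0.00375j) × (-0.18139 + 0.31286j) = -0.00267 + 0.00730j  (running Σ = -0.11446 + 0.00000j)
Accumulated sum -0.11446 + 0.00000j; after 4π/(2l+1) scaling, -0.28766 + 0.00000j ⇒ P_2 = -0.287660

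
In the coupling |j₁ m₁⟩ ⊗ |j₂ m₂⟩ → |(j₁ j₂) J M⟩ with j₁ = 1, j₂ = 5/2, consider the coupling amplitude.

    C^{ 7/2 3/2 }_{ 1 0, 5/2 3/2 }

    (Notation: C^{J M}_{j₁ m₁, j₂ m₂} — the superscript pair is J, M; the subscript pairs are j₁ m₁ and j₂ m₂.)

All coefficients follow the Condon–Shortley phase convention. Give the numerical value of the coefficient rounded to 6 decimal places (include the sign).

+0.690066  (= +√(10/21))

j₁+j₂−J=0  J+j₁−j₂=2  J−j₁+j₂=5  j₁+j₂+J+1=8
(j₁±m₁, j₂±m₂, J±M) = (1,1,4,1,5,2)
P² = 1920/7
sum k=0..0:
  [0] +1/24 = 1/24
S = 1/24
C² = P²·S² = 10/21 ; C = +0.690066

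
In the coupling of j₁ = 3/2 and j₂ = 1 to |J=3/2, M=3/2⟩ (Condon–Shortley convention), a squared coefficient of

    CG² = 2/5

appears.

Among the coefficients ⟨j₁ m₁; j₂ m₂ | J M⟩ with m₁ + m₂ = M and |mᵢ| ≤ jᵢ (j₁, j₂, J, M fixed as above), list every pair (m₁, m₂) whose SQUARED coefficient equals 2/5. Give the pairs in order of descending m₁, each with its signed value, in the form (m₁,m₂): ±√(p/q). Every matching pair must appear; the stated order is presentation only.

(1/2,1): −√(2/5)

Admissible pairs with m₁+m₂ = M = 3/2: (1/2,1), (3/2,0)
  (m₁,m₂)=(3/2,0): CG² = 3/5, CG = +√(3/5)
  (m₁,m₂)=(1/2,1): CG² = 2/5, CG = −√(2/5)   ← matches the target
Pairs with CG² = 2/5: (1/2,1): −√(2/5)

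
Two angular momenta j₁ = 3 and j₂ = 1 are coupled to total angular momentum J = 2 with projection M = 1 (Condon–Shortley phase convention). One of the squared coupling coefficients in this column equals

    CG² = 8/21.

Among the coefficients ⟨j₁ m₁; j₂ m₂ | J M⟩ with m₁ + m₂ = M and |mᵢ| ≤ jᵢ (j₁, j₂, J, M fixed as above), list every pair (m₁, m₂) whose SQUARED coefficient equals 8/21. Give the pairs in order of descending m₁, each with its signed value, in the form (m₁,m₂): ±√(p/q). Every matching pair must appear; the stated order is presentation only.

Admissible pairs with m₁+m₂ = M = 1: (0,1), (1,0), (2,-1)
  (m₁,m₂)=(2,-1): CG² = 10/21, CG = +√(10/21)
  (m₁,m₂)=(1,0): CG² = 8/21, CG = −√(8/21)   ← matches the target
  (m₁,m₂)=(0,1): CG² = 1/7, CG = +√(1/7)
Pairs with CG² = 8/21: (1,0): −√(8/21)

(1,0): −√(8/21)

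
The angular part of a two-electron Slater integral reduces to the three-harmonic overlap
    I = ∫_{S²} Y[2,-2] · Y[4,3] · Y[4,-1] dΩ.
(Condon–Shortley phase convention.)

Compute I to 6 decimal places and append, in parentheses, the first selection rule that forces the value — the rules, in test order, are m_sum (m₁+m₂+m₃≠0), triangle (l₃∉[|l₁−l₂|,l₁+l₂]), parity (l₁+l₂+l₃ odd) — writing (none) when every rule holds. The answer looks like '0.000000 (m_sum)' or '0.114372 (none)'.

Checks pass: Σm=0; 10 even; l₃=4∈[2,6].
(2·2+1)(2·4+1)(2·4+1) = 405
Δ: 2! 2! 6! / 11! → 1/13860
sum: t=0:+1/192 t=1:−1/36 t=2:+1/192 = -5/288
3j²(2 4 4; 0 0 0) = Δ·Π!·Σ² = 20/693  (sign -1)
sum: t=2:+1/480 = 1/480
3j²(2 4 4; -2 3 -1) = Δ·Π!·Σ² = 3/110  (sign -1)
combine: 4πI² = 405·20/693·3/110 = 270/847
take √, sign +1: I = 0.15927046
No selection rule forces the value: the integral is nonzero (none).

0.159270 (none)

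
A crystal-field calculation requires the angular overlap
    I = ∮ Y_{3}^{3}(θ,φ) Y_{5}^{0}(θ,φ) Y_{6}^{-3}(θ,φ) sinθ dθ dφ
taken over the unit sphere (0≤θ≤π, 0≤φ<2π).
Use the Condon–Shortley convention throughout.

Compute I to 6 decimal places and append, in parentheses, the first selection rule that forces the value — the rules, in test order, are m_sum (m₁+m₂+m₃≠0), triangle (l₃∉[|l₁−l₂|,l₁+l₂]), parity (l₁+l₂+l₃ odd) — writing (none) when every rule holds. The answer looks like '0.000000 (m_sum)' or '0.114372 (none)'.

Checks pass: Σm=0; 14 even; l₃=6∈[2,8].
(2·3+1)(2·5+1)(2·6+1) = 1001
Δ: 2! 4! 8! / 15! → 1/675675
sum: t=0:+1/8640 t=1:−1/2304 t=2:+1/8640 = -7/34560
3j²(3 5 6; 0 0 0) = Δ·Π!·Σ² = 7/429  (sign -1)
sum: t=0:+1/34560 = 1/34560
3j²(3 5 6; 3 0 -3) = Δ·Π!·Σ² = 4/143  (sign -1)
combine: 4πI² = 1001·7/429·4/143 = 196/429
take √, sign +1: I = 0.19067531
No selection rule forces the value: the integral is nonzero (none).

0.190675 (none)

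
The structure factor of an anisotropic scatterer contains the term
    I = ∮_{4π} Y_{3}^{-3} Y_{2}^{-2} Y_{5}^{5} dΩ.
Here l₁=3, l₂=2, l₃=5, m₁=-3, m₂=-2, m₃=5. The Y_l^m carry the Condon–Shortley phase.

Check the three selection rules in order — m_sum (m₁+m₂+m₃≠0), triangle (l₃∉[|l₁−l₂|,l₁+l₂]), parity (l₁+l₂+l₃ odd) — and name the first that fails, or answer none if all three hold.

none

m₁+m₂+m₃ = -3 − 2 + 5 = 0  ✓
triangle: |3−2|=1 ≤ l₃=5 ≤ 3+2=5  ✓
parity: l₁+l₂+l₃ = 10 is even  ✓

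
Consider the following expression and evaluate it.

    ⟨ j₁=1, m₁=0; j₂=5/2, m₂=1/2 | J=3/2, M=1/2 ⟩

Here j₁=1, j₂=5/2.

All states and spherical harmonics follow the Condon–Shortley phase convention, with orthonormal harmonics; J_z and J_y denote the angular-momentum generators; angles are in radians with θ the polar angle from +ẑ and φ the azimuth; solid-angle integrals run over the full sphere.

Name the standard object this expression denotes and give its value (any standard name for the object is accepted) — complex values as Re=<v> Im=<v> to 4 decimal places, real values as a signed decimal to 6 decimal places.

This is a Clebsch–Gordan (vector-coupling) coefficient.
√[4·2!0!3!/6! · 1!1!3!2!2!1!] = √(8/5)
  +(−1)^1/∏(1,1,0,2,0,1)! = -1/2  (running -1/2)
⟨..|..⟩ = √(8/5)·(-1/2) = -0.632456

Clebsch–Gordan coefficient, −√(2/5) ≈ -0.632456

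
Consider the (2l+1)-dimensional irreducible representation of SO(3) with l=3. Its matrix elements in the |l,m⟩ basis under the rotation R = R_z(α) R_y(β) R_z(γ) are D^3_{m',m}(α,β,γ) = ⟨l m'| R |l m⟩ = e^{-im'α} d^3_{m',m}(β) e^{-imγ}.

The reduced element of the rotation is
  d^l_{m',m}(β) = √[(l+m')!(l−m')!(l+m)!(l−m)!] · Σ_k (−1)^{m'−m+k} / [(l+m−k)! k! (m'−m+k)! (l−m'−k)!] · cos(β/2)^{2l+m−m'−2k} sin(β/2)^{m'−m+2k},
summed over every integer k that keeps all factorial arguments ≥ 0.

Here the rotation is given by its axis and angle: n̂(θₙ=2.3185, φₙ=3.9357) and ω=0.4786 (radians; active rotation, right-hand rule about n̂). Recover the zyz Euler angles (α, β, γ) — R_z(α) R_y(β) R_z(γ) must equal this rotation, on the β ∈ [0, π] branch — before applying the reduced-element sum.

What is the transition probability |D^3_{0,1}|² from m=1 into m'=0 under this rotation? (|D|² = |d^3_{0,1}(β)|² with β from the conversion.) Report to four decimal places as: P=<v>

Axis–angle → zyz. n̂ = (sinθₙcosφₙ, sinθₙsinφₙ, cosθₙ) = (-0.513952, -0.522983, -0.679957), ω = 0.4786.
R = I cosω + sinω [n̂]ₓ + (1−cosω) n̂n̂ᵀ gives
  R = [+0.917320, +0.343346, -0.201587; -0.282944, +0.918372, +0.276650; +0.280119, -0.196738, +0.939589]
β = atan2(√(R₁₃²+R₂₃²), R₃₃) = 0.349369; α = atan2(R₂₃, R₁₃) mod 2π = 2.200508; γ = atan2(R₃₂, −R₃₁) mod 2π = 3.753886
Split into d^3_{0,1}(β=0.3494) × two z-phases.
c=cos(0.349369/2)=0.984781, s=sin(0.349369/2)=0.173797; N=√[6·6·24·2]=41.569219
The bounds max(0,m−m')=1 and min(l+m,l−m')=3 give 3 terms
  k=1: (−1)^0·41.5692/(12)·0.9848^5·0.1738^1 = +0.557613
  k=2: (−1)^1·41.5692/(4)·0.9848^3·0.1738^3 = -0.052103
  k=3: (−1)^2·41.5692/(12)·0.9848^1·0.1738^5 = +0.000541
d^3_{0,1}(0.3494) = +0.557613 -0.052103 +0.000541 = +0.506051
|D^3_{0,1}|² = |d^3_{0,1}(β)|² = (+0.506051)² = 0.256088 (the z-rotation phases have unit modulus)

P=0.2561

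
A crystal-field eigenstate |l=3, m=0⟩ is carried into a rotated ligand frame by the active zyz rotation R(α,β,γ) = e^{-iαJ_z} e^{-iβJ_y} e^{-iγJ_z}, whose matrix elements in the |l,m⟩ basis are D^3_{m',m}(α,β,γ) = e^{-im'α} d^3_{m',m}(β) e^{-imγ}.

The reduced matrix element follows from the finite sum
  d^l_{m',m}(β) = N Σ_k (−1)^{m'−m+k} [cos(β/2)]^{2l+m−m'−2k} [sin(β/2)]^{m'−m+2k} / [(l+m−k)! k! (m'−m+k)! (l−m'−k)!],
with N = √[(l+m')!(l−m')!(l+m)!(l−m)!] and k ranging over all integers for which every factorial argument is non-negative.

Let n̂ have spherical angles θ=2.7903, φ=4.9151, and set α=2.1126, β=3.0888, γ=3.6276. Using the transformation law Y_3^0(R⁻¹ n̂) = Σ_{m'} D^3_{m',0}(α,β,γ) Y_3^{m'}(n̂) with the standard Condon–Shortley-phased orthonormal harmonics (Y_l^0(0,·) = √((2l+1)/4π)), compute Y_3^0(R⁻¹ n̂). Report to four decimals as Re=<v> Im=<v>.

Re=0.4248 Im=0.0000

Need the full column D^3_{m',0} for m'=−3..3 at α=2.1126, β=3.0888, γ=3.6276.
cos(β/2)=0.026393, sin(β/2)=0.999652
d^3_{-3,0}: single k=3 term ⇒ +0.000082;  D = +0.000082+0.000004i
d^3_{-2,0}: k∈[2..3] ⇒ +0.000003 -0.003810 = -0.003807;  D = +0.001782+0.003364i
d^3_{-1,0}: k∈[1..3] ⇒ +0.000000 -0.000191 +0.091270 = +0.091079;  D = -0.046968+0.078035i
d^3_{0,0}: k∈[0..3] ⇒ +0.000000 -0.000004 +0.006261 -0.997912 = -0.991655;  D = -0.991655+0.000000i
d^3_{1,0}: k∈[0..2] ⇒ -0.000000 +0.000191 -0.091270 = -0.091079;  D = +0.046968+0.078035i
d^3_{2,0}: k∈[0..1] ⇒ +0.000003 -0.003810 = -0.003807;  D = +0.001782-0.003364i
d^3_{3,0}: single k=0 term ⇒ -0.000082;  D = -0.000082+0.000004i
Y_3^{m'}(θ=2.7903,φ=4.9151) and Σ D·Y over m':
  (+0.0001+0.0000i)·(-0.0097-0.0140i)  (+0.0018+0.0034i)·(+0.1044-0.0448i)  (-0.0470+0.0780i)·(+0.0763+0.3712i)  (-0.9917+0.0000i)·(-0.4933+0.0000i)  (+0.0470+0.0780i)·(-0.0763+0.3712i)  (+0.0018-0.0034i)·(+0.1044+0.0448i)  (-0.0001+0.0000i)·(+0.0097-0.0140i)
Y_3^0(R⁻¹ n̂) = +0.424770-0.000000i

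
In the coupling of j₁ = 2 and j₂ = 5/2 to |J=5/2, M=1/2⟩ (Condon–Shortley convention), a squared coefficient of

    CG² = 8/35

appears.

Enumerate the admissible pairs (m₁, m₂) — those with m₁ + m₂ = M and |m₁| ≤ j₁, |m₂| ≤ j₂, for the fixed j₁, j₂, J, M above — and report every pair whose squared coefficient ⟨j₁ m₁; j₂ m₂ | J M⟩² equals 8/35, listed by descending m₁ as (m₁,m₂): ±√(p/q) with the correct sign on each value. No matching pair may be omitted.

Admissible pairs with m₁+m₂ = M = 1/2: (-2,5/2), (-1,3/2), (0,1/2), (1,-1/2), (2,-3/2)
  (m₁,m₂)=(2,-3/2): CG² = 27/70, CG = +√(27/70)
  (m₁,m₂)=(1,-1/2): CG² = 0/1, CG = 0
  (m₁,m₂)=(0,1/2): CG² = 8/35, CG = −√(8/35)   ← matches the target
  (m₁,m₂)=(-1,3/2): CG² = 6/35, CG = +√(6/35)
  (m₁,m₂)=(-2,5/2): CG² = 3/14, CG = +√(3/14)
Pairs with CG² = 8/35: (0,1/2): −√(8/35)

(0,1/2): −√(8/35)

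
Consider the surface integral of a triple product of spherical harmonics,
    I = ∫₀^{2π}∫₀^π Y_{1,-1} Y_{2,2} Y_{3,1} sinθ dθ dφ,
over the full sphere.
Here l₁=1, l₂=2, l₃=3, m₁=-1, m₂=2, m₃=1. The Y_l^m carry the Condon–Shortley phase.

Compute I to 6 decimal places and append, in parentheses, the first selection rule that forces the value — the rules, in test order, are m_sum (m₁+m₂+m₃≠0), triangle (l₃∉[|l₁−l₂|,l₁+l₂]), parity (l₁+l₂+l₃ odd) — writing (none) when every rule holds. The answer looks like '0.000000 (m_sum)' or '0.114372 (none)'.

0.000000 (m_sum)

-1 + 2 + 1 = 2 ≠ 0: azimuthal integral kills it; I = 0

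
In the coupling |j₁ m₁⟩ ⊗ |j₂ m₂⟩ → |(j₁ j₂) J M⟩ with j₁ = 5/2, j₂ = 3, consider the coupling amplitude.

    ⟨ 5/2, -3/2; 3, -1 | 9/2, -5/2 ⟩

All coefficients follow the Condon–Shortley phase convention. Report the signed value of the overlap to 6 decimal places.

j₁+j₂−J=1  J+j₁−j₂=4  J−j₁+j₂=5  j₁+j₂+J+1=11
(j₁±m₁, j₂±m₂, J±M) = (1,4,2,4,2,7)
P² = 92160/11
sum k=0..1:
  [0] +1/288 = 1/288
  [1] −1/144 = -1/144
S = -1/288
C² = P²·S² = 10/99 ; C = -0.317821

−√(10/99) = -0.317821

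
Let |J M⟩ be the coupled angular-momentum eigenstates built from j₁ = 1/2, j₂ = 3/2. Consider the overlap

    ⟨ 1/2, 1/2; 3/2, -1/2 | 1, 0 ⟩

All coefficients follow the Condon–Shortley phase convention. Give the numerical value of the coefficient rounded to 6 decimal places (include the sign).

+√(1/2) = +0.707107

triangle: 1!×0!×2!/4! = 2/24
(j±m)!: 1!×0!×1!×2!×1!×1! = 2
prefactor² = (2J+1)×Δ×N² = 1/2
  k=0: +1/(0!×1!×0!×1!×0!×1!) = 1
Σ = 1  ⇒  CG² = 1/2×1² = 1/2
CG = +√(1/2) = +0.707107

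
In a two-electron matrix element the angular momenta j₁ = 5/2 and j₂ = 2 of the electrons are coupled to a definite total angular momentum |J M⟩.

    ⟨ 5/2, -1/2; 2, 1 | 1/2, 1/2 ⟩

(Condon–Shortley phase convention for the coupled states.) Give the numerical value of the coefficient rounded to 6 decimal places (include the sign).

-0.365148  (= −√(2/15))

triangle: 4!*1!*0!/6! = 24/720
(j±m)!: 2!*3!*3!*1!*1!*0! = 72
prefactor² = (2J+1)*Δ*N² = 24/5
  k=3: −1/(3!*1!*0!*0!*1!*0!) = -1/6
Σ = -1/6  ⇒  CG² = 24/5*(-1/6)² = 2/15
CG = −√(2/15) = -0.365148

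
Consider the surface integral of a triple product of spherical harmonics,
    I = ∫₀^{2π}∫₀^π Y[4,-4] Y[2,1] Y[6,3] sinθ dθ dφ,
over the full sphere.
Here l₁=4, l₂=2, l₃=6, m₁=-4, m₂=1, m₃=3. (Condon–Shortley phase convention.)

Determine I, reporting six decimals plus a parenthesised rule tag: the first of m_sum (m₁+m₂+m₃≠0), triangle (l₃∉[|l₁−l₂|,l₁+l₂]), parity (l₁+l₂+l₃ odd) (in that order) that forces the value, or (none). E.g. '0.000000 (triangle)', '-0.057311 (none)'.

-0.047713 (none)

Checks pass: Σm=0; 12 even; l₃=6∈[2,6].
(2·4+1)(2·2+1)(2·6+1) = 585
Δ: 0! 8! 4! / 13! → 1/6435
sum: t=0:+1/2304 = 1/2304
3j²(4 2 6; 0 0 0) = Δ·Π!·Σ² = 5/143  (sign +1)
sum: t=0:+1/241920 = 1/241920
3j²(4 2 6; -4 1 3) = Δ·Π!·Σ² = 1/715  (sign -1)
combine: 4πI² = 585·5/143·1/715 = 45/1573
take √, sign -1: I = -0.04771303
No selection rule forces the value: the integral is nonzero (none).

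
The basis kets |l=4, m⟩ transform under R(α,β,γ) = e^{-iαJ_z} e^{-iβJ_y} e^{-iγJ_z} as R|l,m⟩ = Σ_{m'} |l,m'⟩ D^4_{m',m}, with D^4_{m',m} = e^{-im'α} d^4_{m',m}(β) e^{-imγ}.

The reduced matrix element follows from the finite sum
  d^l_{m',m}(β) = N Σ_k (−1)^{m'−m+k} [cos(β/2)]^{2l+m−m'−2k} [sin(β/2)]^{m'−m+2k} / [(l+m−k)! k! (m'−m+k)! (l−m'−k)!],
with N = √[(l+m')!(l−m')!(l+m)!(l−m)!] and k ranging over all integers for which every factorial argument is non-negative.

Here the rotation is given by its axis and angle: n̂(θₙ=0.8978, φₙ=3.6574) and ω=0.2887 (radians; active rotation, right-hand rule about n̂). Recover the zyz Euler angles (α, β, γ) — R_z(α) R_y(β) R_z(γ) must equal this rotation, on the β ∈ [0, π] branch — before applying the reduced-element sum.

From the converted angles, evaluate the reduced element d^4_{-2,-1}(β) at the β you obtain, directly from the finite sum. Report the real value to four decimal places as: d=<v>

d=0.4274

Axis–angle → zyz. n̂ = (sinθₙcosφₙ, sinθₙsinφₙ, cosθₙ) = (-0.680221, -0.385691, +0.623332), ω = 0.2887.
R = I cosω + sinω [n̂]ₓ + (1−cosω) n̂n̂ᵀ gives
  R = [+0.977764, -0.166609, -0.127356; +0.188324, +0.964771, +0.183714; +0.092261, -0.203613, +0.974695]
β = atan2(√(R₁₃²+R₂₃²), R₃₃) = 0.225445; α = atan2(R₂₃, R₁₃) mod 2π = 2.176965; γ = atan2(R₃₂, −R₃₁) mod 2π = 4.286943
d^4_{-2,-1}(β=0.2254) via the finite sum:
c=cos(0.225445/2)=0.993654, s=sin(0.225445/2)=0.112484; N=√[2·720·6·120]=1018.233765
Admissible k: 1..3 (factorial args all ≥0)
  k=1: (−1)^0·1018.2338/(240)·0.9937^7·0.1125^1 = +0.456427
  k=2: (−1)^1·1018.2338/(48)·0.9937^5·0.1125^3 = -0.029245
  k=3: (−1)^2·1018.2338/(72)·0.9937^3·0.1125^5 = +0.000250
d^4_{-2,-1}(0.2254) = +0.456427 -0.029245 +0.000250 = +0.427432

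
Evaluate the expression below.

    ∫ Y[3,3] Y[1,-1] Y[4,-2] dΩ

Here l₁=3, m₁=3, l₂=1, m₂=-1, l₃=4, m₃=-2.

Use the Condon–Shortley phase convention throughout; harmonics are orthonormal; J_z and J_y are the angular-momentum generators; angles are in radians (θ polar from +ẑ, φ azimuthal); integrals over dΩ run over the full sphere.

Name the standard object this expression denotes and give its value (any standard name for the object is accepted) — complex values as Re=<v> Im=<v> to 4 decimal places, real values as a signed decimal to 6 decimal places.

This is a Gaunt coefficient — the integral of a triple product of spherical harmonics over the sphere.
Rules hold: Σm=0, L=8 even, 2≤4≤4.
N = 7·3·9 = 189
Δ = 0!·6!·2!/9! = 1/252
Racah Σ t=0..0: t=0:+1/36 = 1/36
⇒ 3j(3 1 4; 0 0 0)² = 4/63, sgn +1
Racah Σ t=0..0: t=0:+1/1440 = 1/1440
⇒ 3j(3 1 4; 3 -1 -2)² = 1/252, sgn +1
4πI² = N·(3j₀)²·(3jₘ)² = 1/21
I = +1·√(0.047619/4π) = 0.06155813

Gaunt coefficient, +0.061558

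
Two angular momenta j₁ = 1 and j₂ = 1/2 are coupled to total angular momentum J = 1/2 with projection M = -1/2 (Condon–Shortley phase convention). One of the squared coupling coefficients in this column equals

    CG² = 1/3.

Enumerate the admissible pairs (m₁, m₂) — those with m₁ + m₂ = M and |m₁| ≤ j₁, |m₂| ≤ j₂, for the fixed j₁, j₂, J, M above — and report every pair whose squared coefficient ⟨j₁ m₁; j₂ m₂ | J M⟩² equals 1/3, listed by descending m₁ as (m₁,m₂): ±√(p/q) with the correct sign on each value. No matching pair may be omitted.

Admissible pairs with m₁+m₂ = M = -1/2: (-1,1/2), (0,-1/2)
  (m₁,m₂)=(0,-1/2): CG² = 1/3, CG = +√(1/3)   ← matches the target
  (m₁,m₂)=(-1,1/2): CG² = 2/3, CG = −√(2/3)
Pairs with CG² = 1/3: (0,-1/2): +√(1/3)

(0,-1/2): +√(1/3)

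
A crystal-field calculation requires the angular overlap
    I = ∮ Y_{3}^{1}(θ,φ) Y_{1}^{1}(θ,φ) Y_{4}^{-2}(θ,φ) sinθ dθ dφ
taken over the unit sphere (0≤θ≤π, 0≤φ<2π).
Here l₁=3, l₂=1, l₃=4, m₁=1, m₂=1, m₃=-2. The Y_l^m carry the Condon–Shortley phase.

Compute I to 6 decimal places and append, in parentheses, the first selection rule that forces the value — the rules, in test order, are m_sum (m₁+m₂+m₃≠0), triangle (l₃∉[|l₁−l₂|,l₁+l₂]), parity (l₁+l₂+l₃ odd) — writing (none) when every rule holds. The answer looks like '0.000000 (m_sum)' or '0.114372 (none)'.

m-sum 0 ✓  L=8 even ✓  2≤4≤4 ✓
Π(2lᵢ+1) = 7×3×9 = 189
triangle coeff Δ(3,1,4) = 1/252
Σ_t [0,0]: t=0:+1/36 = 1/36
(3j)²=4/63 [(3 1 4; 0 0 0)], sign=+1
Σ_t [0,0]: t=0:+1/96 = 1/96
(3j)²=5/84 [(3 1 4; 1 1 -2)], sign=+1
⇒ 4πI² = 5/7
I = (+1)√(5/7/(4π)) = 0.23841361
No selection rule forces the value: the integral is nonzero (none).

0.238414 (none)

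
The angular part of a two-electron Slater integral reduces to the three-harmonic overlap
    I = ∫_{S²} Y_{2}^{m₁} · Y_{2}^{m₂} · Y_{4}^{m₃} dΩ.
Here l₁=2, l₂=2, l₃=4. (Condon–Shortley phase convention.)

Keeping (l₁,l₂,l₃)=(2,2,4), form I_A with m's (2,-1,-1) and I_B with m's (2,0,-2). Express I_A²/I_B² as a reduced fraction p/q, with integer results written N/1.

Same 2,2,4: normalisation and zero-m 3j drop out of the ratio.
A: Δ: 0! 4! 4! / 9! → 1/630; sum: t=0:+1/144 = 1/144; 3j²(2 2 4; 2 -1 -1) = Δ·Π!·Σ² = 1/126  (sign -1)
B: Δ: 0! 4! 4! / 9! → 1/630; sum: t=0:+1/96 = 1/96; 3j²(2 2 4; 2 0 -2) = Δ·Π!·Σ² = 1/42  (sign +1)
I_A²/I_B² = (1/126)/(1/42) = 1/3

1/3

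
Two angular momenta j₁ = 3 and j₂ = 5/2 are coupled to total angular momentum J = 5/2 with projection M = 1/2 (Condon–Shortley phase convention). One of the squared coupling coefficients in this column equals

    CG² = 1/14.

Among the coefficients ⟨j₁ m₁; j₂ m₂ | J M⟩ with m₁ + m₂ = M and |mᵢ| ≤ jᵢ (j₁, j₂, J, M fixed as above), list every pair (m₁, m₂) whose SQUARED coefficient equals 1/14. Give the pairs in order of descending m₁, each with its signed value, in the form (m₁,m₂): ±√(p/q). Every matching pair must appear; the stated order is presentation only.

(2,-3/2): +√(1/14)

Admissible pairs with m₁+m₂ = M = 1/2: (-2,5/2), (-1,3/2), (0,1/2), (1,-1/2), (2,-3/2), (3,-5/2)
  (m₁,m₂)=(3,-5/2): CG² = 5/21, CG = +√(5/21)
  (m₁,m₂)=(2,-3/2): CG² = 1/14, CG = +√(1/14)   ← matches the target
  (m₁,m₂)=(1,-1/2): CG² = 8/35, CG = −√(8/35)
  (m₁,m₂)=(0,1/2): CG² = 8/105, CG = +√(8/105)
  (m₁,m₂)=(-1,3/2): CG² = 1/35, CG = +√(1/35)
  (m₁,m₂)=(-2,5/2): CG² = 5/14, CG = −√(5/14)
Pairs with CG² = 1/14: (2,-3/2): +√(1/14)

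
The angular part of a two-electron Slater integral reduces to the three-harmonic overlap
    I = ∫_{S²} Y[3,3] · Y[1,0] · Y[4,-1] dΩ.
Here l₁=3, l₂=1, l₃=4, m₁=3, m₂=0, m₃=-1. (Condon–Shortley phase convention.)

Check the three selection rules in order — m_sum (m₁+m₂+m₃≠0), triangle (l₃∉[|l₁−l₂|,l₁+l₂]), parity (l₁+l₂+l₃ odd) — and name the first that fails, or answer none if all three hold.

azimuthal sum: 3 + 0 − 1 = 2  ✗
2 ≤ 4 ≤ 4 (triangle on l)
L = 3 + 1 + 4 = 8 (even)

m_sum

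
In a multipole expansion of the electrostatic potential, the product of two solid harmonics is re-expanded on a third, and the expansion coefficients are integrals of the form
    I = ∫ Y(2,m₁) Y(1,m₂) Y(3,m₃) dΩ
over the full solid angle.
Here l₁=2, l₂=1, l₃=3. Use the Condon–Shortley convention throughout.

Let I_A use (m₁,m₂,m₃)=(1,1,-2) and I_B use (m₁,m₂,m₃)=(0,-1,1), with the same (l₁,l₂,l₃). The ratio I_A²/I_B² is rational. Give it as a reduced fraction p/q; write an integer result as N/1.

5/3

Same 2,1,3: normalisation and zero-m 3j drop out of the ratio.
A: Δ: 0! 4! 2! / 7! → 1/105; sum: t=0:+1/12 = 1/12; 3j²(2 1 3; 1 1 -2) = Δ·Π!·Σ² = 2/21  (sign -1)
B: Δ: 0! 4! 2! / 7! → 1/105; sum: t=0:+1/8 = 1/8; 3j²(2 1 3; 0 -1 1) = Δ·Π!·Σ² = 2/35  (sign +1)
I_A²/I_B² = (2/21)/(2/35) = 5/3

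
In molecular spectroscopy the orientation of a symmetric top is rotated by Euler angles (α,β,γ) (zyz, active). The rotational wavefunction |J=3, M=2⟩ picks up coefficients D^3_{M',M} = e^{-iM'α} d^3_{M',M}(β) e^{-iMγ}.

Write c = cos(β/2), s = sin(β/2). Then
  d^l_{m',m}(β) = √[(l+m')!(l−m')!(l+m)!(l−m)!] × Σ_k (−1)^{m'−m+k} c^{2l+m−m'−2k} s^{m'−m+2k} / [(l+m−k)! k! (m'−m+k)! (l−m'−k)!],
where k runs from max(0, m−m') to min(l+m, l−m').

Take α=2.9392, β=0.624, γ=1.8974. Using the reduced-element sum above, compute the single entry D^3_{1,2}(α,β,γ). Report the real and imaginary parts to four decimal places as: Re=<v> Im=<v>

D^3_{1,2}(2.9392,0.6240,1.8974) = e^{-i·1·2.9392}·d^3_{1,2}(0.6240)·e^{-i·2·1.8974}. Compute d first:
Half-angle: c=0.951722, s=0.306963. N=√(24·2·120·1)=75.894664
Admissible k: 1..2 (factorial args all ≥0)
  k=1: (−1)^0·75.8947/(24)·0.9517^5·0.3070^1 = +0.757940
  k=2: (−1)^1·75.8947/(12)·0.9517^3·0.3070^3 = -0.157694
d^3_{1,2}(0.6240) = +0.757940 -0.157694 = +0.600246
Phases: e^{-i·(1)·2.9392}=-0.979588-0.201014i, e^{-i·(2)·1.8974}=-0.794139+0.607737i ⇒ D=+0.540277-0.261527i

Re=0.5403 Im=-0.2615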